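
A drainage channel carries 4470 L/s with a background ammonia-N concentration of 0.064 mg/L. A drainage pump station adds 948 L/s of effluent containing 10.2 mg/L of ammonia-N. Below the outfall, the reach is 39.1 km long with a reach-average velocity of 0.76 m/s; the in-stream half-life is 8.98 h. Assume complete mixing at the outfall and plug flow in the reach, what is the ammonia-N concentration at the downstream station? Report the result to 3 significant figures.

After mixing, C = (4470·0.06400 + 948.0·10.20) / 5418 = 9956/5418 = 1.838 mg/L.
Travel time t = 39.1·1000 / 0.76 = 51450 s = 14.29 h.
Half-life 8.98 h → k = ln 2 / 8.98 = 0.07719 h⁻¹ = 1.853 d⁻¹.
Applying C = C₀e^(−kt): 1.838 × 0.3318 = 0.6098 mg/L.

0.610 mg/L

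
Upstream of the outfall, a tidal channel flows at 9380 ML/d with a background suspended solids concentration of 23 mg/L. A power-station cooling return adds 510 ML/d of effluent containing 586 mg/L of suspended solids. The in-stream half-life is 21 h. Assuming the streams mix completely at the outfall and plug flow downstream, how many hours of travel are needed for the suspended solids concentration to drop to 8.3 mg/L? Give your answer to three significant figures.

55.6 h

Mixed concentration C = ΣQC/ΣQ = (9380·23.00 + 510.0·586.0) / 9890 = 514600/9890 = 52.03 mg/L.
Half-life 21 h → k = ln 2 / 21 = 0.03301 h⁻¹ = 0.7922 d⁻¹.
52.03·exp(−k·t) = 8.3 → t = ln(52.03/8.3)/k = 200200 s = 55.61 h.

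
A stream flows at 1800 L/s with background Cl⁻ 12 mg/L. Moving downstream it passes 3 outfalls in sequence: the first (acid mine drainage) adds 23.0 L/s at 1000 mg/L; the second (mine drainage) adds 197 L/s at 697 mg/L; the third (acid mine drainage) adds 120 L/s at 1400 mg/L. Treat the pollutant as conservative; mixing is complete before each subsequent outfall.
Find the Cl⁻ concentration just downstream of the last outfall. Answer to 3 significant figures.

After outfall 1: Q = 1800 + 23.00 = 1823 L/s; C = (1800·12.00 + 23.00·1000)/1823 = 24.47 mg/L.
After outfall 2: Q = 1823 + 197.0 = 2020 L/s; C = (1823·24.47 + 197.0·697.0)/2020 = 90.05 mg/L.
After outfall 3: Q = 2020 + 120.0 = 2140 L/s; C = (2020·90.05 + 120.0·1400)/2140 = 163.5 mg/L.

164 mg/L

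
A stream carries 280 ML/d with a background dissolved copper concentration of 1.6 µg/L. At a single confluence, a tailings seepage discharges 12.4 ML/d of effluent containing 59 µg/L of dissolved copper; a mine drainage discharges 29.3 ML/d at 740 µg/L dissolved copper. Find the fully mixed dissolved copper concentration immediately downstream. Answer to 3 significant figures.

Conservation of mass: C = (280.0·1.600 + 12.40·59.00 + 29.30·740.0) / 321.7 = 22860/321.7 = 71.06 µg/L.

71.1 µg/L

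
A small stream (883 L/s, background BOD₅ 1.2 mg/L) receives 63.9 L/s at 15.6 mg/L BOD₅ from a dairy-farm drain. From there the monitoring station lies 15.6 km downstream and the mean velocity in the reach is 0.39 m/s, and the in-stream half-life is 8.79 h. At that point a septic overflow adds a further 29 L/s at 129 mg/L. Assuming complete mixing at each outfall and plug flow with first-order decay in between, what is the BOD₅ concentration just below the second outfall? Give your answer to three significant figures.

4.71 mg/L

Conservation of mass: C = (883.0·1.200 + 63.90·15.60) / 946.9 = 2056/946.9 = 2.172 mg/L; combined flow 946.9 L/s.
Travel time t = 15.6·1000 / 0.39 = 40000 s = 11.11 h.
Half-life 8.79 h → k = ln 2 / 8.79 = 0.07886 h⁻¹ = 1.893 d⁻¹.
Decay over the reach: 2.172·exp(−kt) = 2.172·0.4164 = 0.9043 mg/L.
At the second outfall, C = (946.9·0.9043 + 29.00·129.0) / (946.9 + 29.00) = 4.711 mg/L.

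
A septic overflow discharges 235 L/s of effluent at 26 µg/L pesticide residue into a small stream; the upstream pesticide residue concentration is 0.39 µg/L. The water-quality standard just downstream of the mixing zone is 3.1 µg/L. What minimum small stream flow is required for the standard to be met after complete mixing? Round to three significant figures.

1990 L/s

Set C_mix = 3.1: (Q·0.3900 + 235.0·26.00) / (Q + 235.0) = 3.1
→ Q = 235.0·(26.00 − 3.1)/(3.1 − 0.3900) = 1986 L/s.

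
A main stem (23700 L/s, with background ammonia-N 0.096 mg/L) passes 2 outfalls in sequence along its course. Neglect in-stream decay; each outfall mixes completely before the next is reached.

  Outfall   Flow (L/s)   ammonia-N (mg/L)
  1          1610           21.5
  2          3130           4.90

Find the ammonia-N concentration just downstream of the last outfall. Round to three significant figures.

Outfall 1: combined Q = 25310 L/s; C = (23700·0.09600 + 1610·21.50)/25310 = 1.458 mg/L.
Outfall 2: combined Q = 28440 L/s; C = (25310·1.458 + 3130·4.900)/28440 = 1.836 mg/L.

1.84 mg/L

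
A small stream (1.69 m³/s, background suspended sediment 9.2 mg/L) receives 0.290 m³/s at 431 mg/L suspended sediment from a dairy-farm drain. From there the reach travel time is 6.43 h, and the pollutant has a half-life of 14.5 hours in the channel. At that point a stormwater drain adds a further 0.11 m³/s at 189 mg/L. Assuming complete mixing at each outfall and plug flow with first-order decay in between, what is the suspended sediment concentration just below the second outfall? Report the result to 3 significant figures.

59.4 mg/L

Mass balance: C = (1.690·9.200 + 0.2900·431.0) / 1.980 = 140.5/1.980 = 70.98 mg/L; combined flow 1.980 m³/s.
Half-life 14.5 h → k = ln 2 / 14.5 = 0.04780 h⁻¹ = 1.147 d⁻¹.
After decay, C = 70.98 × e^(−kt) = 70.98 × 0.7354 = 52.20 mg/L.
At the second outfall, C = (1.980·52.20 + 0.1100·189.0) / (1.980 + 0.1100) = 59.40 mg/L.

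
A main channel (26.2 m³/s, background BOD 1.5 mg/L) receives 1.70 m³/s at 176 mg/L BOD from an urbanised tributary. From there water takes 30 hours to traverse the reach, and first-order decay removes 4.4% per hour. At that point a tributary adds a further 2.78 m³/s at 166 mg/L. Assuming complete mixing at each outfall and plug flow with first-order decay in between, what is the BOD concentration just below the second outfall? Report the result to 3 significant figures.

Flow-weighted average: C = (26.20·1.500 + 1.700·176.0) / 27.90 = 338.5/27.90 = 12.13 mg/L; combined flow 27.90 m³/s.
4.4%/h lost → k = −ln(1 − 0.044) = 0.04500 h⁻¹.
Decay over the reach: 12.13·exp(−kt) = 12.13·0.2593 = 3.146 mg/L.
Second outfall: C = (27.90·3.146 + 2.780·166.0)/30.68 = 17.90 mg/L.

17.9 mg/L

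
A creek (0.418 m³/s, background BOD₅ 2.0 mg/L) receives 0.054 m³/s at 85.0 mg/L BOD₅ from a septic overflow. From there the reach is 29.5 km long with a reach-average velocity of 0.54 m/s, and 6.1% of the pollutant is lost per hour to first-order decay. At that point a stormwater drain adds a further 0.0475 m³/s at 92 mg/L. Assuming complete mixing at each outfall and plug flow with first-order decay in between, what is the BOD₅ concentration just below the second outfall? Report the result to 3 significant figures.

12.4 mg/L

After mixing, C = (0.4180·2.000 + 0.05400·85.00) / 0.4720 = 5.426/0.4720 = 11.50 mg/L; combined flow 0.4720 m³/s.
Travel time t = 29.5·1000 / 0.54 = 54630 s = 15.17 h.
6.1%/h lost → k = −ln(1 − 0.061) = 0.06294 h⁻¹.
Decay over the reach: 11.50·exp(−kt) = 11.50·0.3848 = 4.423 mg/L.
At the second outfall, C = (0.4720·4.423 + 0.04750·92.00) / (0.4720 + 0.04750) = 12.43 mg/L.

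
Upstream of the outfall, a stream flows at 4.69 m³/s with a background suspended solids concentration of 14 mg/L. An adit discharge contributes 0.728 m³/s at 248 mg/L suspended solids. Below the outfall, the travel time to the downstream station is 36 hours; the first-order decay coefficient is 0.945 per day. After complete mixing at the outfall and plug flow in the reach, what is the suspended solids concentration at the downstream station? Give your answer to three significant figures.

Conservation of mass: C = (4.690·14.00 + 0.7280·248.0) / 5.418 = 246.2/5.418 = 45.44 mg/L.
First-order decay: C = 45.44·exp(−k·t) = 45.44·0.2423 = 11.01 mg/L.

11.0 mg/L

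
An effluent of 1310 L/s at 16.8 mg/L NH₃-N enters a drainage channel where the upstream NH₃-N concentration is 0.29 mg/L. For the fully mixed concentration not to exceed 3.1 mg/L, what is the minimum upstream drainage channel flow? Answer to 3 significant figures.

6390 L/s

Set C_mix = 3.1: (Q·0.2900 + 1310·16.80) / (Q + 1310) = 3.1
→ Q = 1310·(16.80 − 3.1)/(3.1 − 0.2900) = 6387 L/s.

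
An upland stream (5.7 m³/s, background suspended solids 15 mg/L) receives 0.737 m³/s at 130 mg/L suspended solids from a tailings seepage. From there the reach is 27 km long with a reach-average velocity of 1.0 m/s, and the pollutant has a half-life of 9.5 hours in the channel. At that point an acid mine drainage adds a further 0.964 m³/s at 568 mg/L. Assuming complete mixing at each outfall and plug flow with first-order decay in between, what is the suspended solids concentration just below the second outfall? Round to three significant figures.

88.2 mg/L

After mixing, C = (5.700·15.00 + 0.7370·130.0) / 6.437 = 181.3/6.437 = 28.17 mg/L; combined flow 6.437 m³/s.
Travel time t = 27·1000 / 1.0 = 27000 s = 7.500 h.
Half-life 9.5 h → k = ln 2 / 9.5 = 0.07296 h⁻¹ = 1.751 d⁻¹.
After decay, C = 28.17 × e^(−kt) = 28.17 × 0.5786 = 16.30 mg/L.
Second outfall: C = (6.437·16.30 + 0.9640·568.0)/7.401 = 88.16 mg/L.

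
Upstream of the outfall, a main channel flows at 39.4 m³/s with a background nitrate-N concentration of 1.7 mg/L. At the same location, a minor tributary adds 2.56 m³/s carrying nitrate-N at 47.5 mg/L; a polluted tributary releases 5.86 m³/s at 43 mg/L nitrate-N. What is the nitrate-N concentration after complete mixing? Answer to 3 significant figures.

After mixing, C = (39.40·1.700 + 2.560·47.50 + 5.860·43.00) / 47.82 = 440.6/47.82 = 9.213 mg/L.

9.21 mg/L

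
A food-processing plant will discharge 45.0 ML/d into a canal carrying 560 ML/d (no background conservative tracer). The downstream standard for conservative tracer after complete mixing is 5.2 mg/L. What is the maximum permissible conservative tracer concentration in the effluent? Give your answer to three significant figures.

69.9 mg/L

At the limit, (Qr·Cr + Qe·Cₑ)/(Qr + Qe) = 5.2:
Cₑ = (605.0·5.2 − 560.0·0) / 45.00 = 69.91 mg/L.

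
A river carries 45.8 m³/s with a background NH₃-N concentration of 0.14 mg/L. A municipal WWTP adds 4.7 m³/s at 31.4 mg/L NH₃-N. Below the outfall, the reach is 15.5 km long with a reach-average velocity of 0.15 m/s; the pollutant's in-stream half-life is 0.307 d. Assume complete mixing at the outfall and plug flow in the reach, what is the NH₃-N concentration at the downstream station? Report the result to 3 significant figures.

After mixing, C = (45.80·0.1400 + 4.700·31.40) / 50.50 = 154.0/50.50 = 3.049 mg/L.
Travel time t = 15.5·1000 / 0.15 = 103300 s = 28.70 h.
Half-life 0.307 d → k = ln 2 / 0.307 = 2.258 d⁻¹.
Applying C = C₀e^(−kt): 3.049 × 0.06718 = 0.2049 mg/L.

0.205 mg/L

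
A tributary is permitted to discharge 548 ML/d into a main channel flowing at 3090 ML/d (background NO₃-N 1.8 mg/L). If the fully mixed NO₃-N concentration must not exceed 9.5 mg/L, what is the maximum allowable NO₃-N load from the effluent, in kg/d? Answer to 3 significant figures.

Mass balance at the limit: 3090·1.800 + 548.0·Cₑ = 3638·9.5 → Cₑ = 52.92 mg/L.
548.0 ML/d = 6.343 m³/s. Load = 6.343 m³/s × 52.92 g/m³ × 86 400 s/d = 29000 kg/d.

29000 kg/d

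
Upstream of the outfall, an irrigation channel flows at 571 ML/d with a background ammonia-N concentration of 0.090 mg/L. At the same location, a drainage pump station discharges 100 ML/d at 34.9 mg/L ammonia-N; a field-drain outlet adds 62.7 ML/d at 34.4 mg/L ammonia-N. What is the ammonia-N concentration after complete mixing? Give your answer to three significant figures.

Mixed concentration C = ΣQC/ΣQ = (571.0·0.09000 + 100.0·34.90 + 62.70·34.40) / 733.7 = 5698/733.7 = 7.766 mg/L.

7.77 mg/L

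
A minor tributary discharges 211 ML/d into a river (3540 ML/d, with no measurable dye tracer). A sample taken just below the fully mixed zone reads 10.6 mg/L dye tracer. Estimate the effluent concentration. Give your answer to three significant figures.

188 mg/L

Mass balance: 3540·0 + 211.0·Cₑ = 3751·10.60
→ Cₑ = (3751·10.60 − 3540·0) / 211.0 = 188.4 mg/L.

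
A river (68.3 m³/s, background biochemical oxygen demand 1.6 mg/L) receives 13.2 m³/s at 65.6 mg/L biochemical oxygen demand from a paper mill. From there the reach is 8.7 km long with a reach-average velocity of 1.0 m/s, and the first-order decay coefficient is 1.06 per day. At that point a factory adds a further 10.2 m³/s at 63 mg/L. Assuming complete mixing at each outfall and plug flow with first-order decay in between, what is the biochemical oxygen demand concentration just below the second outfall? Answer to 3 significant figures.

16.6 mg/L

After mixing, C = (68.30·1.600 + 13.20·65.60) / 81.50 = 975.2/81.50 = 11.97 mg/L; combined flow 81.50 m³/s.
Travel time t = 8.7·1000 / 1.0 = 8700 s = 2.417 h.
Decay over the reach: 11.97·exp(−kt) = 11.97·0.8988 = 10.75 mg/L.
At the second outfall, C = (81.50·10.75 + 10.20·63.00) / (81.50 + 10.20) = 16.57 mg/L.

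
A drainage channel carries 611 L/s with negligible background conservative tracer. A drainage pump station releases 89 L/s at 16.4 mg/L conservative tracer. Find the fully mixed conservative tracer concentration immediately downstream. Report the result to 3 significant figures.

Conservation of mass: C = (611.0·0 + 89.00·16.40) / 700.0 = 1460/700.0 = 2.085 mg/L.

2.09 mg/L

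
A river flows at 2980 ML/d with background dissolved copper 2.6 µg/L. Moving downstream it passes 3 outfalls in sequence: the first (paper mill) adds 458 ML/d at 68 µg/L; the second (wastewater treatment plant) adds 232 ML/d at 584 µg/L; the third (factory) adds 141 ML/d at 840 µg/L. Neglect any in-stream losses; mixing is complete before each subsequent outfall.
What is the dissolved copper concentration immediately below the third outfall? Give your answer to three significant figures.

76.8 µg/L

Outfall 1: combined Q = 3438 ML/d; C = (2980·2.600 + 458.0·68.00)/3438 = 11.31 µg/L.
Outfall 2: combined Q = 3670 ML/d; C = (3438·11.31 + 232.0·584.0)/3670 = 47.51 µg/L.
Outfall 3: combined Q = 3811 ML/d; C = (3670·47.51 + 141.0·840.0)/3811 = 76.84 µg/L.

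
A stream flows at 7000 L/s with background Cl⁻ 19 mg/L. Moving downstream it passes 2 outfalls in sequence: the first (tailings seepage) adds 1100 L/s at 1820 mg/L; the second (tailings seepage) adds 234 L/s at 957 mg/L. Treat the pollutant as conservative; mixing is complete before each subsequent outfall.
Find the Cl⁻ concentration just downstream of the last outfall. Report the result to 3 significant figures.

283 mg/L

Below outfall 1: Q → 8100 L/s, C = (7000·19.00 + 1100·1820)/8100 = 263.6 mg/L.
Below outfall 2: Q → 8334 L/s, C = (8100·263.6 + 234.0·957.0)/8334 = 283.0 mg/L.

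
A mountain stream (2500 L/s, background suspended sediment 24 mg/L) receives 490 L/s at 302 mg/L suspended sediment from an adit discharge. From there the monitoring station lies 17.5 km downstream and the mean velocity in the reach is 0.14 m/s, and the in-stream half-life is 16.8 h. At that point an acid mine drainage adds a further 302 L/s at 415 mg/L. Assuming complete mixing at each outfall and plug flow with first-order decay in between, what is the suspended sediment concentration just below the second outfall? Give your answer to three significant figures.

Conservation of mass: C = (2500·24.00 + 490.0·302.0) / 2990 = 208000/2990 = 69.56 mg/L; combined flow 2990 L/s.
Travel time t = 17.5·1000 / 0.14 = 125000 s = 34.72 h.
Half-life 16.8 h → k = ln 2 / 16.8 = 0.04126 h⁻¹ = 0.9902 d⁻¹.
Applying C = C₀e^(−kt): 69.56 × 0.2387 = 16.60 mg/L.
Second outfall: C = (2990·16.60 + 302.0·415.0)/3292 = 53.15 mg/L.

53.2 mg/L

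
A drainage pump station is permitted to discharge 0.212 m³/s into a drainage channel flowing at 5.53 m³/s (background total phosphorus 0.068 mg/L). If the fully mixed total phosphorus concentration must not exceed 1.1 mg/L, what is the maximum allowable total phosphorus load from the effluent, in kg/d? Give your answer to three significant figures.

Mass balance at the limit: 5.530·0.06800 + 0.2120·Cₑ = 5.742·1.1 → Cₑ = 28.02 mg/L.
Load = 0.2120 m³/s × 28.02 g/m³ × 86 400 s/d = 513.2 kg/d.

513 kg/d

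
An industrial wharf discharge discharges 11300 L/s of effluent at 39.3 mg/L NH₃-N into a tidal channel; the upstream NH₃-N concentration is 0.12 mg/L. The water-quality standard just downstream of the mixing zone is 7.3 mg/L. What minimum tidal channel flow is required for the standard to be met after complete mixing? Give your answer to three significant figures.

50400 L/s

Set C_mix = 7.3: (Q·0.1200 + 11300·39.30) / (Q + 11300) = 7.3
→ Q = 11300·(39.30 − 7.3)/(7.3 − 0.1200) = 50360 L/s.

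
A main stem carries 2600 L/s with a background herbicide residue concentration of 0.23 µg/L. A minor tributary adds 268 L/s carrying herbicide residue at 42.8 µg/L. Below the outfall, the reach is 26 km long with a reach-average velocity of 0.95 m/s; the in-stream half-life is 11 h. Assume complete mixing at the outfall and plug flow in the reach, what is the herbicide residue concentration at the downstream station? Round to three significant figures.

Flow-weighted average: C = (2600·0.2300 + 268.0·42.80) / 2868 = 12070/2868 = 4.208 µg/L.
Travel time t = 26·1000 / 0.95 = 27370 s = 7.602 h.
Half-life 11 h → k = ln 2 / 11 = 0.06301 h⁻¹ = 1.512 d⁻¹.
Applying C = C₀e^(−kt): 4.208 × 0.6194 = 2.606 µg/L.

2.61 µg/L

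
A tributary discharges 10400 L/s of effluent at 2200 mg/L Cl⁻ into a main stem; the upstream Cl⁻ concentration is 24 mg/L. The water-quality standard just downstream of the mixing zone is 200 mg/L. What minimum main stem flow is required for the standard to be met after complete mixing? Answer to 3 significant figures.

118000 L/s

Set C_mix = 200: (Q·24.00 + 10400·2200) / (Q + 10400) = 200
→ Q = 10400·(2200 − 200)/(200 − 24.00) = 118200 L/s.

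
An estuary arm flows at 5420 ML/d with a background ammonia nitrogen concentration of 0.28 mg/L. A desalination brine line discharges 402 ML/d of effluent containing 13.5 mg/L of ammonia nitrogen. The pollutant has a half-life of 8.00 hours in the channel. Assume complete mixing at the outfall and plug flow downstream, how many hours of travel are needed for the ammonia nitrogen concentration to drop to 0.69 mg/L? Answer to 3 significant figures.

After mixing, C = (5420·0.2800 + 402.0·13.50) / 5822 = 6945/5822 = 1.193 mg/L.
Half-life 8.00 h → k = ln 2 / 8.00 = 0.08664 h⁻¹ = 2.079 d⁻¹.
1.193·exp(−k·t) = 0.69 → t = ln(1.193/0.69)/k = 22740 s = 6.318 h.

6.32 h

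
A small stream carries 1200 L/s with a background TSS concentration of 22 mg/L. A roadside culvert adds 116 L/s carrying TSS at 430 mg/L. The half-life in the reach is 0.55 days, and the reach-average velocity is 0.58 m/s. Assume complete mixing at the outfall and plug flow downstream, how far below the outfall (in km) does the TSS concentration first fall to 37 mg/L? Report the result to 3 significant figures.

17.8 km

Mixed concentration C = ΣQC/ΣQ = (1200·22.00 + 116.0·430.0) / 1316 = 76280/1316 = 57.96 mg/L.
Half-life 0.55 d → k = ln 2 / 0.55 = 1.260 d⁻¹.
Set 57.96·exp(−k·t) = 37 → t = ln(57.96/37)/k = 30770 s = 8.549 h.
Distance = v·t = 0.58·30770 = 17850 m = 17.85 km.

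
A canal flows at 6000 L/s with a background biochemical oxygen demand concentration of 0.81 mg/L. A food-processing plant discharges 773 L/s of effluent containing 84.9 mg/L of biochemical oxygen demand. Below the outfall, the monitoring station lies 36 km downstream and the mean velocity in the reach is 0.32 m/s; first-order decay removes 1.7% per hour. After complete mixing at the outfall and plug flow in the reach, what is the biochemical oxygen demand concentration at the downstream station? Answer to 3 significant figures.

6.09 mg/L

Flow-weighted average: C = (6000·0.8100 + 773.0·84.90) / 6773 = 70490/6773 = 10.41 mg/L.
Travel time t = 36·1000 / 0.32 = 112500 s = 31.25 h.
1.7%/h lost → k = −ln(1 − 0.017) = 0.01715 h⁻¹.
Decay over the reach: 10.41·exp(−kt) = 10.41·0.5852 = 6.090 mg/L.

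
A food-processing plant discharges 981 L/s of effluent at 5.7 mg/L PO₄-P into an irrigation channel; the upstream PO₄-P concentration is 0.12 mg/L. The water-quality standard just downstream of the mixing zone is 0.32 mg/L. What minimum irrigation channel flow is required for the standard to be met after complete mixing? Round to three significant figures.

26400 L/s

Set C_mix = 0.32: (Q·0.1200 + 981.0·5.700) / (Q + 981.0) = 0.32
→ Q = 981.0·(5.700 − 0.32)/(0.32 − 0.1200) = 26390 L/s.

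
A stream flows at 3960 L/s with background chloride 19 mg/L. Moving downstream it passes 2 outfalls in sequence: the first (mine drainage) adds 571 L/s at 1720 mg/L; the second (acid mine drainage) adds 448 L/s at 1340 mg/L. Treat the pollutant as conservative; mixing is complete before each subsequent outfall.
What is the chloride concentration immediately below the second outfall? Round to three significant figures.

Below outfall 1: Q → 4531 L/s, C = (3960·19.00 + 571.0·1720)/4531 = 233.4 mg/L.
Below outfall 2: Q → 4979 L/s, C = (4531·233.4 + 448.0·1340)/4979 = 332.9 mg/L.

333 mg/L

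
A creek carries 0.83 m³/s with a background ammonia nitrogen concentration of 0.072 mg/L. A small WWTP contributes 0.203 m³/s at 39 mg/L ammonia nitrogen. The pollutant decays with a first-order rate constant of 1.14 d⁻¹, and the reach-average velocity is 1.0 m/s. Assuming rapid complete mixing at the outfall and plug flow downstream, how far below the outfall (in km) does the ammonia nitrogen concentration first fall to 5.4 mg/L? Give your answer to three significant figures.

27.1 km

Flow-weighted average: C = (0.8300·0.07200 + 0.2030·39.00) / 1.033 = 7.977/1.033 = 7.722 mg/L.
Set 7.722·exp(−k·t) = 5.4 → t = ln(7.722/5.4)/k = 27110 s = 7.530 h.
Distance = v·t = 1.0·27110 = 27110 m = 27.11 km.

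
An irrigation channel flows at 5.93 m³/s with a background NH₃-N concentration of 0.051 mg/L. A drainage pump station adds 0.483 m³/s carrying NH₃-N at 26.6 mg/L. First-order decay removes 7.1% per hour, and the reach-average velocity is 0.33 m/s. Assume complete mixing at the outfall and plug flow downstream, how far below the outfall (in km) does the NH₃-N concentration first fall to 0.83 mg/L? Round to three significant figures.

14.6 km

Mass balance: C = (5.930·0.05100 + 0.4830·26.60) / 6.413 = 13.15/6.413 = 2.051 mg/L.
7.1%/h lost → k = −ln(1 − 0.071) = 0.07365 h⁻¹.
Set 2.051·exp(−k·t) = 0.83 → t = ln(2.051/0.83)/k = 44210 s = 12.28 h.
Distance = v·t = 0.33·44210 = 14590 m = 14.59 km.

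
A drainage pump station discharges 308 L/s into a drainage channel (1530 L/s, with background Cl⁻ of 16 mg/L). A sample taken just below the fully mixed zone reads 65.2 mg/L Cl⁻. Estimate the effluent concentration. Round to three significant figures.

310 mg/L

Mass balance: 1530·16.00 + 308.0·Cₑ = 1838·65.20
→ Cₑ = (1838·65.20 − 1530·16.00) / 308.0 = 309.6 mg/L.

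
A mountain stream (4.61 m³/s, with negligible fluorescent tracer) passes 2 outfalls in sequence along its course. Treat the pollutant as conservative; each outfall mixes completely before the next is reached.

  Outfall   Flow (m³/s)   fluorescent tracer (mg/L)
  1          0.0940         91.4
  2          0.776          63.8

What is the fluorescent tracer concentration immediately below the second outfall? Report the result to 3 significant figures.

Below outfall 1: Q → 4.704 m³/s, C = (4.610·0 + 0.09400·91.40)/4.704 = 1.826 mg/L.
Below outfall 2: Q → 5.480 m³/s, C = (4.704·1.826 + 0.7760·63.80)/5.480 = 10.60 mg/L.

10.6 mg/L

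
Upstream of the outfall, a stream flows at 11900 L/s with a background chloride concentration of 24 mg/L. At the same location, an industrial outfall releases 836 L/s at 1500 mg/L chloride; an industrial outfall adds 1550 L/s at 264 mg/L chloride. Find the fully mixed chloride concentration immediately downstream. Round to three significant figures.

Mass balance: C = (11900·24.00 + 836.0·1500 + 1550·264.0) / 14290 = 1949000/14290 = 136.4 mg/L.

136 mg/L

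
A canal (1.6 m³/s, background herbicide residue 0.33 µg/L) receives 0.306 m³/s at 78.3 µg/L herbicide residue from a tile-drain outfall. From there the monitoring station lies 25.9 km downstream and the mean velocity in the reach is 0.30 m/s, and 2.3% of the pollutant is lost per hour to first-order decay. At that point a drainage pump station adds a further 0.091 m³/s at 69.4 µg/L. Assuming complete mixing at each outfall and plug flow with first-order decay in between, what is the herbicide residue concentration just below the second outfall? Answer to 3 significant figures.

After mixing, C = (1.600·0.3300 + 0.3060·78.30) / 1.906 = 24.49/1.906 = 12.85 µg/L; combined flow 1.906 m³/s.
Travel time t = 25.9·1000 / 0.30 = 86330 s = 23.98 h.
2.3%/h lost → k = −ln(1 − 0.023) = 0.02327 h⁻¹.
Applying C = C₀e^(−kt): 12.85 × 0.5723 = 7.353 µg/L.
At the second outfall, C = (1.906·7.353 + 0.09100·69.40) / (1.906 + 0.09100) = 10.18 µg/L.

10.2 µg/L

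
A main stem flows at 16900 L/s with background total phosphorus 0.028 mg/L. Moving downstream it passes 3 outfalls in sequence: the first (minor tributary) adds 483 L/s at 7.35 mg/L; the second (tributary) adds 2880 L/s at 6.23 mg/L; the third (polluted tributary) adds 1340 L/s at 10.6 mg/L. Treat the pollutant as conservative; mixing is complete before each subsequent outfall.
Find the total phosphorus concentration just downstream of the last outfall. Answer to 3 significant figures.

1.67 mg/L

After outfall 1: Q = 16900 + 483.0 = 17380 L/s; C = (16900·0.02800 + 483.0·7.350)/17380 = 0.2314 mg/L.
After outfall 2: Q = 17380 + 2880 = 20260 L/s; C = (17380·0.2314 + 2880·6.230)/20260 = 1.084 mg/L.
After outfall 3: Q = 20260 + 1340 = 21600 L/s; C = (20260·1.084 + 1340·10.60)/21600 = 1.674 mg/L.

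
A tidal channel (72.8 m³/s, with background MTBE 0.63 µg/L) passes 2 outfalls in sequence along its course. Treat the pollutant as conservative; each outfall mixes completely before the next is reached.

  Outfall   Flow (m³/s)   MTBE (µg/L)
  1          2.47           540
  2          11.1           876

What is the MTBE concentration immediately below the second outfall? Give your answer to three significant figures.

129 µg/L

After outfall 1: Q = 72.80 + 2.470 = 75.27 m³/s; C = (72.80·0.6300 + 2.470·540.0)/75.27 = 18.33 µg/L.
After outfall 2: Q = 75.27 + 11.10 = 86.37 m³/s; C = (75.27·18.33 + 11.10·876.0)/86.37 = 128.6 µg/L.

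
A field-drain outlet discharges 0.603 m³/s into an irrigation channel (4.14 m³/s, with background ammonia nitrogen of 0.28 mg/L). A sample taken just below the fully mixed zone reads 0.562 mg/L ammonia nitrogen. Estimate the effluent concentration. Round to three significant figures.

2.50 mg/L

Mass balance: 4.140·0.2800 + 0.6030·Cₑ = 4.743·0.5620
→ Cₑ = (4.743·0.5620 − 4.140·0.2800) / 0.6030 = 2.498 mg/L.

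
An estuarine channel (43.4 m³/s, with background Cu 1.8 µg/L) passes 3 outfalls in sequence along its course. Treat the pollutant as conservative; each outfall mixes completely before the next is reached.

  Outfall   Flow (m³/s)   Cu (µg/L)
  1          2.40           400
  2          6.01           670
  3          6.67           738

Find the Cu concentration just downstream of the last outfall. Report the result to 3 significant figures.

171 µg/L

After outfall 1: Q = 43.40 + 2.400 = 45.80 m³/s; C = (43.40·1.800 + 2.400·400.0)/45.80 = 22.67 µg/L.
After outfall 2: Q = 45.80 + 6.010 = 51.81 m³/s; C = (45.80·22.67 + 6.010·670.0)/51.81 = 97.76 µg/L.
After outfall 3: Q = 51.81 + 6.670 = 58.48 m³/s; C = (51.81·97.76 + 6.670·738.0)/58.48 = 170.8 µg/L.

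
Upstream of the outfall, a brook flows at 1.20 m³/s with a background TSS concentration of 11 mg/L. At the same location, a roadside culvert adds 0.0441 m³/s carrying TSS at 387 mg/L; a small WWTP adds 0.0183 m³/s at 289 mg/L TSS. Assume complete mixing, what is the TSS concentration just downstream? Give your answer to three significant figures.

After mixing, C = (1.200·11.00 + 0.04410·387.0 + 0.01830·289.0) / 1.262 = 35.56/1.262 = 28.16 mg/L.

28.2 mg/L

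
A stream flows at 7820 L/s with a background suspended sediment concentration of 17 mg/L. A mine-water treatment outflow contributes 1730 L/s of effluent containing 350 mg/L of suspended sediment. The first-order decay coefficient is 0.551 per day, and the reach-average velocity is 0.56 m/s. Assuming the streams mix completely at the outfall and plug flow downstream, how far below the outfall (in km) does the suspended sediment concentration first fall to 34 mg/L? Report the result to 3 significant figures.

72.1 km

Mass balance: C = (7820·17.00 + 1730·350.0) / 9550 = 738400/9550 = 77.32 mg/L.
Set 77.32·exp(−k·t) = 34 → t = ln(77.32/34)/k = 128800 s = 35.79 h.
Distance = v·t = 0.56·128800 = 72150 m = 72.15 km.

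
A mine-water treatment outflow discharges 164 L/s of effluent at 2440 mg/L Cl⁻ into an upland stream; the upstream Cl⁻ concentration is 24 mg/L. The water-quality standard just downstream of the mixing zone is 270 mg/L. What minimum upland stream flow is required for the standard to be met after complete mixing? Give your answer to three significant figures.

Set C_mix = 270: (Q·24.00 + 164.0·2440) / (Q + 164.0) = 270
→ Q = 164.0·(2440 − 270)/(270 − 24.00) = 1447 L/s.

1450 L/s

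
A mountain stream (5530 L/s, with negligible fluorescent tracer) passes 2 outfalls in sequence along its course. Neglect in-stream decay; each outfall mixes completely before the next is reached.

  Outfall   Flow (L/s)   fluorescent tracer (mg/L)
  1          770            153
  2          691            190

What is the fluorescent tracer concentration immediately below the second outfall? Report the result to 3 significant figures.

After outfall 1: Q = 5530 + 770.0 = 6300 L/s; C = (5530·0 + 770.0·153.0)/6300 = 18.70 mg/L.
After outfall 2: Q = 6300 + 691.0 = 6991 L/s; C = (6300·18.70 + 691.0·190.0)/6991 = 35.63 mg/L.

35.6 mg/L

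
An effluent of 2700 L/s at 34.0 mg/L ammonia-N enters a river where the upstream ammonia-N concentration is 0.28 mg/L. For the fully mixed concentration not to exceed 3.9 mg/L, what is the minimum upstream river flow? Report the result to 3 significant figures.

22500 L/s

Set C_mix = 3.9: (Q·0.2800 + 2700·34.00) / (Q + 2700) = 3.9
→ Q = 2700·(34.00 − 3.9)/(3.9 − 0.2800) = 22450 L/s.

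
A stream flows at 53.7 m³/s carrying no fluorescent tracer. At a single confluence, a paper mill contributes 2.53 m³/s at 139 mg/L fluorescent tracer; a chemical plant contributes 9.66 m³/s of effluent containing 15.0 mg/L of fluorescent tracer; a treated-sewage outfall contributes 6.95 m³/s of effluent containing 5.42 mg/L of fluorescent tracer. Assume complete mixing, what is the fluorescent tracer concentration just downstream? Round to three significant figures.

Flow-weighted average: C = (53.70·0 + 2.530·139.0 + 9.660·15.00 + 6.950·5.420) / 72.84 = 534.2/72.84 = 7.334 mg/L.

7.33 mg/L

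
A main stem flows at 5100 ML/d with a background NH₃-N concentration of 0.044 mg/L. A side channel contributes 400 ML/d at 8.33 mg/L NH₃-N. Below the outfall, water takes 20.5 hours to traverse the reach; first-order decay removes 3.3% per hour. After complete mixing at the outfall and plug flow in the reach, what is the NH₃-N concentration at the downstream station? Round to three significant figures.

Flow-weighted average: C = (5100·0.04400 + 400.0·8.330) / 5500 = 3556/5500 = 0.6466 mg/L.
3.3%/h lost → k = −ln(1 − 0.033) = 0.03356 h⁻¹.
After decay, C = 0.6466 × e^(−kt) = 0.6466 × 0.5026 = 0.3250 mg/L.

0.325 mg/L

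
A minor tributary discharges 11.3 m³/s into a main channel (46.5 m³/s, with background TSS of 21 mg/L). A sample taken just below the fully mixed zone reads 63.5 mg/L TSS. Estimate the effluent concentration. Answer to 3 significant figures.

Mass balance: 46.50·21.00 + 11.30·Cₑ = 57.80·63.50
→ Cₑ = (57.80·63.50 − 46.50·21.00) / 11.30 = 238.4 mg/L.

238 mg/L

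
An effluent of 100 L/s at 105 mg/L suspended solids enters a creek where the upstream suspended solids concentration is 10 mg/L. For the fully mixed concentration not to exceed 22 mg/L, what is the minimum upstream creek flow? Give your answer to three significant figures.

692 L/s

Set C_mix = 22: (Q·10.00 + 100.0·105.0) / (Q + 100.0) = 22
→ Q = 100.0·(105.0 − 22)/(22 − 10.00) = 691.7 L/s.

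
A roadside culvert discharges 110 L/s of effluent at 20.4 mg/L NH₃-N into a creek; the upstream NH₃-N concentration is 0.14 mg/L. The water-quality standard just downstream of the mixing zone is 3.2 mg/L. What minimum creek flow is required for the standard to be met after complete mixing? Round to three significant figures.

Set C_mix = 3.2: (Q·0.1400 + 110.0·20.40) / (Q + 110.0) = 3.2
→ Q = 110.0·(20.40 − 3.2)/(3.2 − 0.1400) = 618.3 L/s.

618 L/s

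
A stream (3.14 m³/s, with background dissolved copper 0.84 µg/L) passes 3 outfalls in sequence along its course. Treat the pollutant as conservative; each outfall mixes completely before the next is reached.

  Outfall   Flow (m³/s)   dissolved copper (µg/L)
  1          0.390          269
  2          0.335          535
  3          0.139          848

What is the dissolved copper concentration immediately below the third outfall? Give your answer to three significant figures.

After outfall 1: Q = 3.140 + 0.3900 = 3.530 m³/s; C = (3.140·0.8400 + 0.3900·269.0)/3.530 = 30.47 µg/L.
After outfall 2: Q = 3.530 + 0.3350 = 3.865 m³/s; C = (3.530·30.47 + 0.3350·535.0)/3.865 = 74.20 µg/L.
After outfall 3: Q = 3.865 + 0.1390 = 4.004 m³/s; C = (3.865·74.20 + 0.1390·848.0)/4.004 = 101.1 µg/L.

101 µg/L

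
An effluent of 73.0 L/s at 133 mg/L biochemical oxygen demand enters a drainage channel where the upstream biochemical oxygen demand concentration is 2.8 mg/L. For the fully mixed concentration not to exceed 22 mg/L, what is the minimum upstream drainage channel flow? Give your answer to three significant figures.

Set C_mix = 22: (Q·2.800 + 73.00·133.0) / (Q + 73.00) = 22
→ Q = 73.00·(133.0 − 22)/(22 − 2.800) = 422.0 L/s.

422 L/s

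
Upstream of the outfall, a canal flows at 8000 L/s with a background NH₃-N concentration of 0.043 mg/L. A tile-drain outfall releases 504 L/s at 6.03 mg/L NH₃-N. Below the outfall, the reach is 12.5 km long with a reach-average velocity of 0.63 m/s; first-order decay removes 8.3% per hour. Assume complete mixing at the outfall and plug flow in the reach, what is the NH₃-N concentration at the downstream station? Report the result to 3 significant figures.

0.247 mg/L

Conservation of mass: C = (8000·0.04300 + 504.0·6.030) / 8504 = 3383/8504 = 0.3978 mg/L.
Travel time t = 12.5·1000 / 0.63 = 19840 s = 5.511 h.
8.3%/h lost → k = −ln(1 − 0.083) = 0.08665 h⁻¹.
First-order decay: C = 0.3978·exp(−k·t) = 0.3978·0.6203 = 0.2468 mg/L.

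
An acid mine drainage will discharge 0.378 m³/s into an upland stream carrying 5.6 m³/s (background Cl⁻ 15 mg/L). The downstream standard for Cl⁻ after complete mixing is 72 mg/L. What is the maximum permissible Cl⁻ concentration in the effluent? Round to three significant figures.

916 mg/L

At the limit, (Qr·Cr + Qe·Cₑ)/(Qr + Qe) = 72:
Cₑ = (5.978·72 − 5.600·15.00) / 0.3780 = 916.4 mg/L.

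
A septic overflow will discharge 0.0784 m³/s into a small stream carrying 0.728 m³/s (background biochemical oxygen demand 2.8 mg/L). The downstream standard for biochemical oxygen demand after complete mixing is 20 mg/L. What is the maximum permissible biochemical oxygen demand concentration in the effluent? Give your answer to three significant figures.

180 mg/L

At the limit, (Qr·Cr + Qe·Cₑ)/(Qr + Qe) = 20:
Cₑ = (0.8064·20 − 0.7280·2.800) / 0.07840 = 179.7 mg/L.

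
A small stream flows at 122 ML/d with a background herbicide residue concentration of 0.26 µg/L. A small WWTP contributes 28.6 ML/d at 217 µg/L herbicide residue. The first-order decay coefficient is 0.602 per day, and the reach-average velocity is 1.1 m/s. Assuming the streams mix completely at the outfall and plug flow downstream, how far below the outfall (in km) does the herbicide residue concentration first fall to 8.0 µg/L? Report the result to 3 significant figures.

260 km

Mixed concentration C = ΣQC/ΣQ = (122.0·0.2600 + 28.60·217.0) / 150.6 = 6238/150.6 = 41.42 µg/L.
Set 41.42·exp(−k·t) = 8.0 → t = ln(41.42/8.0)/k = 236000 s = 65.55 h.
Distance = v·t = 1.1·236000 = 259600 m = 259.6 km.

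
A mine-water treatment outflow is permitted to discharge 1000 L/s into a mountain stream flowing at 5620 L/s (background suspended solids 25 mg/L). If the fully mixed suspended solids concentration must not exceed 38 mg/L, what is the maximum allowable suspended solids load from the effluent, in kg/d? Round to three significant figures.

Mass balance at the limit: 5620·25.00 + 1000·Cₑ = 6620·38 → Cₑ = 111.1 mg/L.
1000 L/s = 1.000 m³/s. Load = 1.000 m³/s × 111.1 g/m³ × 86 400 s/d = 9596 kg/d.

9600 kg/d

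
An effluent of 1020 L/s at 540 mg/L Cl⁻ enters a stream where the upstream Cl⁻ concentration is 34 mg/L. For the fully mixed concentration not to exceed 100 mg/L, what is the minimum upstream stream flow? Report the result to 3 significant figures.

Set C_mix = 100: (Q·34.00 + 1020·540.0) / (Q + 1020) = 100
→ Q = 1020·(540.0 − 100)/(100 − 34.00) = 6800 L/s.

6800 L/s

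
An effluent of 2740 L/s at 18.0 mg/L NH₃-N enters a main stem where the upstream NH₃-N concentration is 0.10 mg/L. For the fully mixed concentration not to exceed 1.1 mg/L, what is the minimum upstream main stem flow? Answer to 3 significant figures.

Set C_mix = 1.1: (Q·0.1000 + 2740·18.00) / (Q + 2740) = 1.1
→ Q = 2740·(18.00 − 1.1)/(1.1 − 0.1000) = 46310 L/s.

46300 L/s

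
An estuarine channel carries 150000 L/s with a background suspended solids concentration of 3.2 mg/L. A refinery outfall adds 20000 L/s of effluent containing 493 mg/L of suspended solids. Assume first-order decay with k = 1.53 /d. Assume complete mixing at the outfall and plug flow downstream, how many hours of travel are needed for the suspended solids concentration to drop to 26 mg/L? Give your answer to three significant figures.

13.3 h

Conservation of mass: C = (150000·3.200 + 20000·493.0) / 170000 = 10340000/170000 = 60.82 mg/L.
60.82·exp(−k·t) = 26 → t = ln(60.82/26)/k = 47990 s = 13.33 h.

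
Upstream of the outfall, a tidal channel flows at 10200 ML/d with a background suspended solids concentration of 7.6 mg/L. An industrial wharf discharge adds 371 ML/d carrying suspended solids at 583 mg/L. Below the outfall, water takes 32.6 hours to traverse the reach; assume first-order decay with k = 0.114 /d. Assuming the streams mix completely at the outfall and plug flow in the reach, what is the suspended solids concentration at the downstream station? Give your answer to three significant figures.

23.8 mg/L

Mass balance: C = (10200·7.600 + 371.0·583.0) / 10570 = 293800/10570 = 27.79 mg/L.
Applying C = C₀e^(−kt): 27.79 × 0.8565 = 23.81 mg/L.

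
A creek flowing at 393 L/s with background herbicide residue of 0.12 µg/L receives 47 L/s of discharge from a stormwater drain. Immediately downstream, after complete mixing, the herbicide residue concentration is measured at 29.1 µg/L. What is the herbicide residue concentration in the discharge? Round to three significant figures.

Mass balance: 393.0·0.1200 + 47.00·Cₑ = 440.0·29.10
→ Cₑ = (440.0·29.10 − 393.0·0.1200) / 47.00 = 271.4 µg/L.

271 µg/L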